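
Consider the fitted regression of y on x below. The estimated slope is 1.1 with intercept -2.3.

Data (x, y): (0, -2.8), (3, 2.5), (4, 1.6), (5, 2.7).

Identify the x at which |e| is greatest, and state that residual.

x=0: ŷ = -2.3 + 1.1·0 = -2.3; e = -2.8 − (-2.3) = -0.5
x=3: ŷ = -2.3 + 1.1·3 = 1; e = 2.5 − 1 = 1.5
x=4: ŷ = -2.3 + 1.1·4 = 2.1; e = 1.6 − 2.1 = -0.5
x=5: ŷ = -2.3 + 1.1·5 = 3.2; e = 2.7 − 3.2 = -0.5
Largest |e| is 1.5 at x = 3, residual 1.5.

x = 3, e = 1.5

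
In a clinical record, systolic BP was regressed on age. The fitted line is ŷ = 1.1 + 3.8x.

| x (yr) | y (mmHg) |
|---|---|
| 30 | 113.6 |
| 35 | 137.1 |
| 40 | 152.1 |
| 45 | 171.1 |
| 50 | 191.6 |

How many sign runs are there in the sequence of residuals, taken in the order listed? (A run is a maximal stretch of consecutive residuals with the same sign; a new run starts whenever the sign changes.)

4 runs

x=30: ŷ = 1.1 + 3.8·30 = 115.1; e = 113.6 − 115.1 = -1.5
x=35: ŷ = 1.1 + 3.8·35 = 134.1; e = 137.1 − 134.1 = 3
x=40: ŷ = 1.1 + 3.8·40 = 153.1; e = 152.1 − 153.1 = -1
x=45: ŷ = 1.1 + 3.8·45 = 172.1; e = 171.1 − 172.1 = -1
x=50: ŷ = 1.1 + 3.8·50 = 191.1; e = 191.6 − 191.1 = 0.5
Signs: − + − − +
Runs: −×1, +×1, −×2, +×1 → 4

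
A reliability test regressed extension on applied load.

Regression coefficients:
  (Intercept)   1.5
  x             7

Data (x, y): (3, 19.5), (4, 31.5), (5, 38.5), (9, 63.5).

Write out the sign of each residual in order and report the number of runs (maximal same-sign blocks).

3 runs

x=3: ŷ = 1.5 + 7·3 = 22.5; e = 19.5 − 22.5 = -3
x=4: ŷ = 1.5 + 7·4 = 29.5; e = 31.5 − 29.5 = 2
x=5: ŷ = 1.5 + 7·5 = 36.5; e = 38.5 − 36.5 = 2
x=9: ŷ = 1.5 + 7·9 = 64.5; e = 63.5 − 64.5 = -1
Signs: − + + −
Runs: −×1, +×2, −×1 → 3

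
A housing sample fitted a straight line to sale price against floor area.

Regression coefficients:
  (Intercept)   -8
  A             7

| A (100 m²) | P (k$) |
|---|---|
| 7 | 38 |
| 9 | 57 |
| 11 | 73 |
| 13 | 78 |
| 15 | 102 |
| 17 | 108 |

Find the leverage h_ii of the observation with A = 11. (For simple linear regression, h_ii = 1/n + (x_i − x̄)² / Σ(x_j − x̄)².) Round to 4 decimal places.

Ā = (7 + 9 + 11 + 13 + 15 + 17)/6 = 12
Σ(A − Ā)² = 25 + 9 + 1 + 1 + 9 + 25 = 70
h = 1/6 + (-1)²/70 = 0.166667 + 0.0142857 = 0.1810

h = 0.1810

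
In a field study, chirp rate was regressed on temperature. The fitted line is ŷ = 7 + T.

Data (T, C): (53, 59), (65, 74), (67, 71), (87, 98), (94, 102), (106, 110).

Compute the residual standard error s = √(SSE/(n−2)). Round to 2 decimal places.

s = 3.16

T=53: ŷ = 7 + 53 = 60; e = 59 − 60 = -1
T=65: ŷ = 7 + 65 = 72; e = 74 − 72 = 2
T=67: ŷ = 7 + 67 = 74; e = 71 − 74 = -3
T=87: ŷ = 7 + 87 = 94; e = 98 − 94 = 4
T=94: ŷ = 7 + 94 = 101; e = 102 − 101 = 1
T=106: ŷ = 7 + 106 = 113; e = 110 − 113 = -3
SSE = 1 + 4 + 9 + 16 + 1 + 9 = 40
s = √(40/4) = √10 ≈ 3.16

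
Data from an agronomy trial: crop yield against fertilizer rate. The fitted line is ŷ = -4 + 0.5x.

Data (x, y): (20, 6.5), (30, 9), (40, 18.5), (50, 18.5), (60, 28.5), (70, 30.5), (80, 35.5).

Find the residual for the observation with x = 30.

ŷ = -4 + 0.5·30 = 11
e = 9 − 11 = -2

e = -2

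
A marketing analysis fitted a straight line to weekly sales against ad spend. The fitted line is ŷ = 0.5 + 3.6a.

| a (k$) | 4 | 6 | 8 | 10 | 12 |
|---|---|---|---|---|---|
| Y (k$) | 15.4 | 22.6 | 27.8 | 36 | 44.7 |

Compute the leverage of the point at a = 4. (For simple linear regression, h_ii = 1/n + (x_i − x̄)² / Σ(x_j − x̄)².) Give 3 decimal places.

h = 0.600

ā = (4 + 6 + 8 + 10 + 12)/5 = 8
Σ(a − ā)² = 16 + 4 + 0 + 4 + 16 = 40
h = 1/5 + (-4)²/40 = 0.2 + 0.4 = 0.600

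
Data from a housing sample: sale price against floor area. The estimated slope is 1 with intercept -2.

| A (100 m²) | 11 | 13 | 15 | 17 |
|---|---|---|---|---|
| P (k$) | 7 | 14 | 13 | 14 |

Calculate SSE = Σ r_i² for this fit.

A=11: P̂ = -2 + 11 = 9; r = 7 − 9 = -2
A=13: P̂ = -2 + 13 = 11; r = 14 − 11 = 3
A=15: P̂ = -2 + 15 = 13; r = 13 − 13 = 0
A=17: P̂ = -2 + 17 = 15; r = 14 − 15 = -1
SSE = 4 + 9 + 0 + 1 = 14

SSE = 14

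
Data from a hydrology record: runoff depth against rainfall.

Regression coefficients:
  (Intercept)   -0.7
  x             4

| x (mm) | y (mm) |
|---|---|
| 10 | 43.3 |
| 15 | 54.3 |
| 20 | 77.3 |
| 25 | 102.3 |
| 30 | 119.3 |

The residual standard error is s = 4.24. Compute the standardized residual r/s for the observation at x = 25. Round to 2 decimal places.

0.71

ŷ = -0.7 + 4·25 = 99.3
r = 102.3 − 99.3 = 3
r/s = 3 / 4.24 = 0.71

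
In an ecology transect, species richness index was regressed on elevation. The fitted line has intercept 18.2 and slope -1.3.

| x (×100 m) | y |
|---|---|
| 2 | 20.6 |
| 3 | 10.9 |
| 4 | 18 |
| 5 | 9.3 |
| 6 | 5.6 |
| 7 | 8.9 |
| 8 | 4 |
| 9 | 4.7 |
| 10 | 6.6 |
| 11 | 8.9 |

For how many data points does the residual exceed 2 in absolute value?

x=2: ŷ = 18.2 − 1.3·2 = 15.6; e = 20.6 − 15.6 = 5
x=3: ŷ = 18.2 − 1.3·3 = 14.3; e = 10.9 − 14.3 = -3.4
x=4: ŷ = 18.2 − 1.3·4 = 13; e = 18 − 13 = 5
x=5: ŷ = 18.2 − 1.3·5 = 11.7; e = 9.3 − 11.7 = -2.4
x=6: ŷ = 18.2 − 1.3·6 = 10.4; e = 5.6 − 10.4 = -4.8
x=7: ŷ = 18.2 − 1.3·7 = 9.1; e = 8.9 − 9.1 = -0.2
x=8: ŷ = 18.2 − 1.3·8 = 7.8; e = 4 − 7.8 = -3.8
x=9: ŷ = 18.2 − 1.3·9 = 6.5; e = 4.7 − 6.5 = -1.8
x=10: ŷ = 18.2 − 1.3·10 = 5.2; e = 6.6 − 5.2 = 1.4
x=11: ŷ = 18.2 − 1.3·11 = 3.9; e = 8.9 − 3.9 = 5
|e| > 2: x=2 (|e|=5), x=3 (|e|=3.4), x=4 (|e|=5), x=5 (|e|=2.4), x=6 (|e|=4.8), x=8 (|e|=3.8), x=11 (|e|=5) → 7

7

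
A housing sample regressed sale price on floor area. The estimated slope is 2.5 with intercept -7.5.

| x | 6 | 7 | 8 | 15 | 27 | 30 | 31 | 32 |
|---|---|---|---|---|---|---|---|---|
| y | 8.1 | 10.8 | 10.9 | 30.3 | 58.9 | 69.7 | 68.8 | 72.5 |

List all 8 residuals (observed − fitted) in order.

0.6, 0.8, -1.6, 0.3, -1.1, 2.2, -1.2, 0

x=6: ŷ = -7.5 + 2.5·6 = 7.5; e = 8.1 − 7.5 = 0.6
x=7: ŷ = -7.5 + 2.5·7 = 10; e = 10.8 − 10 = 0.8
x=8: ŷ = -7.5 + 2.5·8 = 12.5; e = 10.9 − 12.5 = -1.6
x=15: ŷ = -7.5 + 2.5·15 = 30; e = 30.3 − 30 = 0.3
x=27: ŷ = -7.5 + 2.5·27 = 60; e = 58.9 − 60 = -1.1
x=30: ŷ = -7.5 + 2.5·30 = 67.5; e = 69.7 − 67.5 = 2.2
x=31: ŷ = -7.5 + 2.5·31 = 70; e = 68.8 − 70 = -1.2
x=32: ŷ = -7.5 + 2.5·32 = 72.5; e = 72.5 − 72.5 = 0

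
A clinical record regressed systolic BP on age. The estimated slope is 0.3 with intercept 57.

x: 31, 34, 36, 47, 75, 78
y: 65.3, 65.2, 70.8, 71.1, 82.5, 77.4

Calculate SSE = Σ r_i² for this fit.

SSE = 32

x=31: ŷ = 57 + 0.3·31 = 66.3; r = 65.3 − 66.3 = -1
x=34: ŷ = 57 + 0.3·34 = 67.2; r = 65.2 − 67.2 = -2
x=36: ŷ = 57 + 0.3·36 = 67.8; r = 70.8 − 67.8 = 3
x=47: ŷ = 57 + 0.3·47 = 71.1; r = 71.1 − 71.1 = 0
x=75: ŷ = 57 + 0.3·75 = 79.5; r = 82.5 − 79.5 = 3
x=78: ŷ = 57 + 0.3·78 = 80.4; r = 77.4 − 80.4 = -3
SSE = 1 + 4 + 9 + 0 + 9 + 9 = 32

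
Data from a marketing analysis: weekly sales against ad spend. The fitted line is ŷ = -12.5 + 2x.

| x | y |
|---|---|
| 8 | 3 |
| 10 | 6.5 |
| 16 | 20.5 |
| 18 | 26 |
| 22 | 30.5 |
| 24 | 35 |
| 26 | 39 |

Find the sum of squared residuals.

x=8: ŷ = -12.5 + 2·8 = 3.5; e = 3 − 3.5 = -0.5
x=10: ŷ = -12.5 + 2·10 = 7.5; e = 6.5 − 7.5 = -1
x=16: ŷ = -12.5 + 2·16 = 19.5; e = 20.5 − 19.5 = 1
x=18: ŷ = -12.5 + 2·18 = 23.5; e = 26 − 23.5 = 2.5
x=22: ŷ = -12.5 + 2·22 = 31.5; e = 30.5 − 31.5 = -1
x=24: ŷ = -12.5 + 2·24 = 35.5; e = 35 − 35.5 = -0.5
x=26: ŷ = -12.5 + 2·26 = 39.5; e = 39 − 39.5 = -0.5
SSE = 0.25 + 1 + 1 + 6.25 + 1 + 0.25 + 0.25 = 10

SSE = 10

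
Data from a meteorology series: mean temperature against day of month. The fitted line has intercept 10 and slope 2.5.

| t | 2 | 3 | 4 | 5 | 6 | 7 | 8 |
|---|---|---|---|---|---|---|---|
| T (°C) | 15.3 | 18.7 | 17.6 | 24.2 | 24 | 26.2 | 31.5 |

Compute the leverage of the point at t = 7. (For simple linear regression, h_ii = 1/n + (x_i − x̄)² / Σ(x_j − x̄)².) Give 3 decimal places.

t̄ = (2 + 3 + 4 + 5 + 6 + 7 + 8)/7 = 5
Σ(t − t̄)² = 9 + 4 + 1 + 0 + 1 + 4 + 9 = 28
h = 1/7 + (2)²/28 = 0.142857 + 0.142857 = 0.286

h = 0.286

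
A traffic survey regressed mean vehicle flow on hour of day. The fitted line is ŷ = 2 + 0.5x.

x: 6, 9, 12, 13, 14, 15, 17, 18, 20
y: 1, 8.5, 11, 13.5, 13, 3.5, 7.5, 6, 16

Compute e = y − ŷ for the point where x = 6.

e = -4

ŷ = 2 + 0.5·6 = 5
e = 1 − 5 = -4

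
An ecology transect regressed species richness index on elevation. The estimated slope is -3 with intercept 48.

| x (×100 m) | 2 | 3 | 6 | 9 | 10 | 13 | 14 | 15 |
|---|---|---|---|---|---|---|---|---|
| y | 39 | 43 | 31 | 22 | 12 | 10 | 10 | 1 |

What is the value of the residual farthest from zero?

x=2: ŷ = 48 − 3·2 = 42; e = 39 − 42 = -3
x=3: ŷ = 48 − 3·3 = 39; e = 43 − 39 = 4
x=6: ŷ = 48 − 3·6 = 30; e = 31 − 30 = 1
x=9: ŷ = 48 − 3·9 = 21; e = 22 − 21 = 1
x=10: ŷ = 48 − 3·10 = 18; e = 12 − 18 = -6
x=13: ŷ = 48 − 3·13 = 9; e = 10 − 9 = 1
x=14: ŷ = 48 − 3·14 = 6; e = 10 − 6 = 4
x=15: ŷ = 48 − 3·15 = 3; e = 1 − 3 = -2
Largest |e| is 6 at x = 10, residual -6.

e = -6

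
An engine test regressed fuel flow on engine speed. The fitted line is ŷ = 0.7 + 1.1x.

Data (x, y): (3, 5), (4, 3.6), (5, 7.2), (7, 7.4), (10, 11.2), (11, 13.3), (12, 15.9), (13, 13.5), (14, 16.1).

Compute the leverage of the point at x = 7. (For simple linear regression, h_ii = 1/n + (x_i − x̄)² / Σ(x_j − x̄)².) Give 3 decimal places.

h = 0.134

x̄ = (3 + 4 + 5 + 7 + 10 + 11 + 12 + 13 + 14)/9 = 8.77778
Σ(x − x̄)² = 33.3827 + 22.8272 + 14.2716 + 3.16049 + 1.49383 + 4.93827 + 10.3827 + 17.8272 + 27.2716 = 135.556
h = 1/9 + (-1.77778)²/135.556 = 0.111111 + 0.0233151 = 0.134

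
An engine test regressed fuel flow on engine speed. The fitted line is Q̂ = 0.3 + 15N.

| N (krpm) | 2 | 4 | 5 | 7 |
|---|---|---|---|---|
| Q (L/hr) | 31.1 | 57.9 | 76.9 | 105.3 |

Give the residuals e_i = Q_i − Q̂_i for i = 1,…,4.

0.8, -2.4, 1.6, 0

N=2: Q̂ = 0.3 + 15·2 = 30.3; e = 31.1 − 30.3 = 0.8
N=4: Q̂ = 0.3 + 15·4 = 60.3; e = 57.9 − 60.3 = -2.4
N=5: Q̂ = 0.3 + 15·5 = 75.3; e = 76.9 − 75.3 = 1.6
N=7: Q̂ = 0.3 + 15·7 = 105.3; e = 105.3 − 105.3 = 0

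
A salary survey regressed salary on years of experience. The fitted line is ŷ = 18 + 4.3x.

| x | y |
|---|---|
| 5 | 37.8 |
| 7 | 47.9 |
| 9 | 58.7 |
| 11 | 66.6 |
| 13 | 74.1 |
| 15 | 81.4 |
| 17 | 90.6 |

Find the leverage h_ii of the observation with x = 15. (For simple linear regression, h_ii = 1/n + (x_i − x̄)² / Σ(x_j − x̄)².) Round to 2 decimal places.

x̄ = (5 + 7 + 9 + 11 + 13 + 15 + 17)/7 = 11
Σ(x − x̄)² = 36 + 16 + 4 + 0 + 4 + 16 + 36 = 112
h = 1/7 + (4)²/112 = 0.142857 + 0.142857 = 0.29

h = 0.29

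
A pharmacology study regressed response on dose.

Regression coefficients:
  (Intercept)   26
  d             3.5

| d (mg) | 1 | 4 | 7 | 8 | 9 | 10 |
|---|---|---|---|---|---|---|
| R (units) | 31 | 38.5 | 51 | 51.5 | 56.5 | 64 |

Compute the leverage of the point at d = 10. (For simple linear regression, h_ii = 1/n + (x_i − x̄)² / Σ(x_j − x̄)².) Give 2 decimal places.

d̄ = (1 + 4 + 7 + 8 + 9 + 10)/6 = 6.5
Σ(d − d̄)² = 30.25 + 6.25 + 0.25 + 2.25 + 6.25 + 12.25 = 57.5
h = 1/6 + (3.5)²/57.5 = 0.166667 + 0.213043 = 0.38

h = 0.38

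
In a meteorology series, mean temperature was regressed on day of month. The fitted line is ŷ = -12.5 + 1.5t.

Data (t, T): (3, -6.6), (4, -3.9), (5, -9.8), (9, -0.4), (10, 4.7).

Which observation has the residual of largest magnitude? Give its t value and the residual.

t = 5, r = -4.8

t=3: ŷ = -12.5 + 1.5·3 = -8; r = -6.6 − (-8) = 1.4
t=4: ŷ = -12.5 + 1.5·4 = -6.5; r = -3.9 − (-6.5) = 2.6
t=5: ŷ = -12.5 + 1.5·5 = -5; r = -9.8 − (-5) = -4.8
t=9: ŷ = -12.5 + 1.5·9 = 1; r = -0.4 − 1 = -1.4
t=10: ŷ = -12.5 + 1.5·10 = 2.5; r = 4.7 − 2.5 = 2.2
Largest |r| is 4.8 at t = 5, residual -4.8.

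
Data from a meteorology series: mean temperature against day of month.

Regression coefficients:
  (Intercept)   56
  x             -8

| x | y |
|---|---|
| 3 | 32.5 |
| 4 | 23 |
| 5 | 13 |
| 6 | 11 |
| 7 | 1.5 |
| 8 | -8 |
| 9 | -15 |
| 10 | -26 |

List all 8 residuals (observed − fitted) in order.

x=3: ŷ = 56 − 8·3 = 32; r = 32.5 − 32 = 0.5
x=4: ŷ = 56 − 8·4 = 24; r = 23 − 24 = -1
x=5: ŷ = 56 − 8·5 = 16; r = 13 − 16 = -3
x=6: ŷ = 56 − 8·6 = 8; r = 11 − 8 = 3
x=7: ŷ = 56 − 8·7 = 0; r = 1.5 − 0 = 1.5
x=8: ŷ = 56 − 8·8 = -8; r = -8 − (-8) = 0
x=9: ŷ = 56 − 8·9 = -16; r = -15 − (-16) = 1
x=10: ŷ = 56 − 8·10 = -24; r = -26 − (-24) = -2

0.5, -1, -3, 3, 1.5, 0, 1, -2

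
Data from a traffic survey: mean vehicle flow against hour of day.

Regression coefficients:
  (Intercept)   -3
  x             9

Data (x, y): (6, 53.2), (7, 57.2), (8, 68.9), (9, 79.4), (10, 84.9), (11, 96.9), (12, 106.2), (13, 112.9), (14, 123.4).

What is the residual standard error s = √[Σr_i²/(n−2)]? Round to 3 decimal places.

s = 1.800

x=6: ŷ = -3 + 9·6 = 51; r = 53.2 − 51 = 2.2
x=7: ŷ = -3 + 9·7 = 60; r = 57.2 − 60 = -2.8
x=8: ŷ = -3 + 9·8 = 69; r = 68.9 − 69 = -0.1
x=9: ŷ = -3 + 9·9 = 78; r = 79.4 − 78 = 1.4
x=10: ŷ = -3 + 9·10 = 87; r = 84.9 − 87 = -2.1
x=11: ŷ = -3 + 9·11 = 96; r = 96.9 − 96 = 0.9
x=12: ŷ = -3 + 9·12 = 105; r = 106.2 − 105 = 1.2
x=13: ŷ = -3 + 9·13 = 114; r = 112.9 − 114 = -1.1
x=14: ŷ = -3 + 9·14 = 123; r = 123.4 − 123 = 0.4
SSE = 4.84 + 7.84 + 0.01 + 1.96 + 4.41 + 0.81 + 1.44 + 1.21 + 0.16 = 22.68
s = √(22.68/7) = √3.24 ≈ 1.800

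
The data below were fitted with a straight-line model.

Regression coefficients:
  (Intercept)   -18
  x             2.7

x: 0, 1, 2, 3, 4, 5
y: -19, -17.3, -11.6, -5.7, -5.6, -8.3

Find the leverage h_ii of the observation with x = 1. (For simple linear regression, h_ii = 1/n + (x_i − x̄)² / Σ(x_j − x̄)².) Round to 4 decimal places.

h = 0.2952

x̄ = (0 + 1 + 2 + 3 + 4 + 5)/6 = 2.5
Σ(x − x̄)² = 6.25 + 2.25 + 0.25 + 0.25 + 2.25 + 6.25 = 17.5
h = 1/6 + (-1.5)²/17.5 = 0.166667 + 0.128571 = 0.2952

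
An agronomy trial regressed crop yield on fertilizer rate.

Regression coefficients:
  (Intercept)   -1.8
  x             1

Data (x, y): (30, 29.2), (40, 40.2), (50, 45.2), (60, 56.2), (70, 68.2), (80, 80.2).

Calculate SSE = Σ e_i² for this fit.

x=30: ŷ = -1.8 + 30 = 28.2; e = 29.2 − 28.2 = 1
x=40: ŷ = -1.8 + 40 = 38.2; e = 40.2 − 38.2 = 2
x=50: ŷ = -1.8 + 50 = 48.2; e = 45.2 − 48.2 = -3
x=60: ŷ = -1.8 + 60 = 58.2; e = 56.2 − 58.2 = -2
x=70: ŷ = -1.8 + 70 = 68.2; e = 68.2 − 68.2 = 0
x=80: ŷ = -1.8 + 80 = 78.2; e = 80.2 − 78.2 = 2
SSE = 1 + 4 + 9 + 4 + 0 + 4 = 22

SSE = 22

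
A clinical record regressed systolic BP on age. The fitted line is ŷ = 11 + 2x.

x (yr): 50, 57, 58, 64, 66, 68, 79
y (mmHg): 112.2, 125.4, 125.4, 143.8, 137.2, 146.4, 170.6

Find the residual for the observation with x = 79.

e = 1.6

ŷ = 11 + 2·79 = 169
e = 170.6 − 169 = 1.6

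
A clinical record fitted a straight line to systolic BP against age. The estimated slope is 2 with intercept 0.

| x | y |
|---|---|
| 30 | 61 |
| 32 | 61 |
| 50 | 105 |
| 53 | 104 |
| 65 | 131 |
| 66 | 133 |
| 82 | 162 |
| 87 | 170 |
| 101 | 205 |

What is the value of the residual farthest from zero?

e = 5

x=30: ŷ = 2·30 = 60; e = 61 − 60 = 1
x=32: ŷ = 2·32 = 64; e = 61 − 64 = -3
x=50: ŷ = 2·50 = 100; e = 105 − 100 = 5
x=53: ŷ = 2·53 = 106; e = 104 − 106 = -2
x=65: ŷ = 2·65 = 130; e = 131 − 130 = 1
x=66: ŷ = 2·66 = 132; e = 133 − 132 = 1
x=82: ŷ = 2·82 = 164; e = 162 − 164 = -2
x=87: ŷ = 2·87 = 174; e = 170 − 174 = -4
x=101: ŷ = 2·101 = 202; e = 205 − 202 = 3
Largest |e| is 5 at x = 50, residual 5.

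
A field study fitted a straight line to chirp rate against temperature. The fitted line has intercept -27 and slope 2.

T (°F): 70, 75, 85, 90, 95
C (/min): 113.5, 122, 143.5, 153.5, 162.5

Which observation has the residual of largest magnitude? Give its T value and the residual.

T = 75, r = -1

T=70: ŷ = -27 + 2·70 = 113; r = 113.5 − 113 = 0.5
T=75: ŷ = -27 + 2·75 = 123; r = 122 − 123 = -1
T=85: ŷ = -27 + 2·85 = 143; r = 143.5 − 143 = 0.5
T=90: ŷ = -27 + 2·90 = 153; r = 153.5 − 153 = 0.5
T=95: ŷ = -27 + 2·95 = 163; r = 162.5 − 163 = -0.5
Largest |r| is 1 at T = 75, residual -1.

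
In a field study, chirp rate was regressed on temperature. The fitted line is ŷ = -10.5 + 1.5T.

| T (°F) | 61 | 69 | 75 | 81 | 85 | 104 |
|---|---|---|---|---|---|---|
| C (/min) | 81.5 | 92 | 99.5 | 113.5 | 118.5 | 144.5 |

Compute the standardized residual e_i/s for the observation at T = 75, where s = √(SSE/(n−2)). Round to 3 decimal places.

T=61: ŷ = -10.5 + 1.5·61 = 81; e = 81.5 − 81 = 0.5
T=69: ŷ = -10.5 + 1.5·69 = 93; e = 92 − 93 = -1
T=75: ŷ = -10.5 + 1.5·75 = 102; e = 99.5 − 102 = -2.5
T=81: ŷ = -10.5 + 1.5·81 = 111; e = 113.5 − 111 = 2.5
T=85: ŷ = -10.5 + 1.5·85 = 117; e = 118.5 − 117 = 1.5
T=104: ŷ = -10.5 + 1.5·104 = 145.5; e = 144.5 − 145.5 = -1
SSE = 0.25 + 1 + 6.25 + 6.25 + 2.25 + 1 = 17
s = √(17/4) = 2.06155
e/s = -2.5 / 2.06155 = -1.213

-1.213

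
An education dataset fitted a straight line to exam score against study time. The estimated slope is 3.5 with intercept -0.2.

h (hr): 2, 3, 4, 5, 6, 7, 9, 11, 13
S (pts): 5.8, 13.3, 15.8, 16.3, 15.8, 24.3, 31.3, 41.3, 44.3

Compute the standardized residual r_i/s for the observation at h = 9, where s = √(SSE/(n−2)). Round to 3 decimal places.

0.000

h=2: ŷ = -0.2 + 3.5·2 = 6.8; r = 5.8 − 6.8 = -1
h=3: ŷ = -0.2 + 3.5·3 = 10.3; r = 13.3 − 10.3 = 3
h=4: ŷ = -0.2 + 3.5·4 = 13.8; r = 15.8 − 13.8 = 2
h=5: ŷ = -0.2 + 3.5·5 = 17.3; r = 16.3 − 17.3 = -1
h=6: ŷ = -0.2 + 3.5·6 = 20.8; r = 15.8 − 20.8 = -5
h=7: ŷ = -0.2 + 3.5·7 = 24.3; r = 24.3 − 24.3 = 0
h=9: ŷ = -0.2 + 3.5·9 = 31.3; r = 31.3 − 31.3 = 0
h=11: ŷ = -0.2 + 3.5·11 = 38.3; r = 41.3 − 38.3 = 3
h=13: ŷ = -0.2 + 3.5·13 = 45.3; r = 44.3 − 45.3 = -1
SSE = 1 + 9 + 4 + 1 + 25 + 0 + 0 + 9 + 1 = 50
s = √(50/7) = 2.67261
r/s = 0 / 2.67261 = 0.000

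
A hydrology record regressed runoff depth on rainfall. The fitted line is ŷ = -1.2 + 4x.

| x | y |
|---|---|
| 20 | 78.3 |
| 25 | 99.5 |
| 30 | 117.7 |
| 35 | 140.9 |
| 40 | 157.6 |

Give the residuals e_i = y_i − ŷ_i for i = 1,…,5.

-0.5, 0.7, -1.1, 2.1, -1.2

x=20: ŷ = -1.2 + 4·20 = 78.8; e = 78.3 − 78.8 = -0.5
x=25: ŷ = -1.2 + 4·25 = 98.8; e = 99.5 − 98.8 = 0.7
x=30: ŷ = -1.2 + 4·30 = 118.8; e = 117.7 − 118.8 = -1.1
x=35: ŷ = -1.2 + 4·35 = 138.8; e = 140.9 − 138.8 = 2.1
x=40: ŷ = -1.2 + 4·40 = 158.8; e = 157.6 − 158.8 = -1.2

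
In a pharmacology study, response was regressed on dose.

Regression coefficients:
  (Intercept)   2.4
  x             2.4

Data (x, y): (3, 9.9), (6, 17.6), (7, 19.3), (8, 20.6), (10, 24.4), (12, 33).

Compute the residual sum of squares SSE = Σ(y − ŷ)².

x=3: ŷ = 2.4 + 2.4·3 = 9.6; r = 9.9 − 9.6 = 0.3
x=6: ŷ = 2.4 + 2.4·6 = 16.8; r = 17.6 − 16.8 = 0.8
x=7: ŷ = 2.4 + 2.4·7 = 19.2; r = 19.3 − 19.2 = 0.1
x=8: ŷ = 2.4 + 2.4·8 = 21.6; r = 20.6 − 21.6 = -1
x=10: ŷ = 2.4 + 2.4·10 = 26.4; r = 24.4 − 26.4 = -2
x=12: ŷ = 2.4 + 2.4·12 = 31.2; r = 33 − 31.2 = 1.8
SSE = 0.09 + 0.64 + 0.01 + 1 + 4 + 3.24 = 8.98

SSE = 8.98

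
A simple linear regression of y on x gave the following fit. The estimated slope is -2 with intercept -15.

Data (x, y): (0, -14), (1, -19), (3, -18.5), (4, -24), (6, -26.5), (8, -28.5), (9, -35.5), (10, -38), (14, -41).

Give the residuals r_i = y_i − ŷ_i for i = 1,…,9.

1, -2, 2.5, -1, 0.5, 2.5, -2.5, -3, 2

x=0: ŷ = -15 − 2·0 = -15; r = -14 − (-15) = 1
x=1: ŷ = -15 − 2·1 = -17; r = -19 − (-17) = -2
x=3: ŷ = -15 − 2·3 = -21; r = -18.5 − (-21) = 2.5
x=4: ŷ = -15 − 2·4 = -23; r = -24 − (-23) = -1
x=6: ŷ = -15 − 2·6 = -27; r = -26.5 − (-27) = 0.5
x=8: ŷ = -15 − 2·8 = -31; r = -28.5 − (-31) = 2.5
x=9: ŷ = -15 − 2·9 = -33; r = -35.5 − (-33) = -2.5
x=10: ŷ = -15 − 2·10 = -35; r = -38 − (-35) = -3
x=14: ŷ = -15 − 2·14 = -43; r = -41 − (-43) = 2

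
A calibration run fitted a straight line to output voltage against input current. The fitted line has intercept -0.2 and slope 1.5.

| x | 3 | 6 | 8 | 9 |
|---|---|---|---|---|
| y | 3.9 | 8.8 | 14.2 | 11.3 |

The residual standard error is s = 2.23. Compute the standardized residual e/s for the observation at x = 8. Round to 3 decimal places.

ŷ = -0.2 + 1.5·8 = 11.8
e = 14.2 − 11.8 = 2.4
e/s = 2.4 / 2.23 = 1.076

1.076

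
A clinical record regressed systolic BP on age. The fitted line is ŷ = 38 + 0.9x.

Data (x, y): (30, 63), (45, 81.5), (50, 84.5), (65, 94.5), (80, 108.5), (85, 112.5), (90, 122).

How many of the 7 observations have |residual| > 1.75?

5

x=30: ŷ = 38 + 0.9·30 = 65; r = 63 − 65 = -2
x=45: ŷ = 38 + 0.9·45 = 78.5; r = 81.5 − 78.5 = 3
x=50: ŷ = 38 + 0.9·50 = 83; r = 84.5 − 83 = 1.5
x=65: ŷ = 38 + 0.9·65 = 96.5; r = 94.5 − 96.5 = -2
x=80: ŷ = 38 + 0.9·80 = 110; r = 108.5 − 110 = -1.5
x=85: ŷ = 38 + 0.9·85 = 114.5; r = 112.5 − 114.5 = -2
x=90: ŷ = 38 + 0.9·90 = 119; r = 122 − 119 = 3
|r| > 1.75: x=30 (|r|=2), x=45 (|r|=3), x=65 (|r|=2), x=85 (|r|=2), x=90 (|r|=3) → 5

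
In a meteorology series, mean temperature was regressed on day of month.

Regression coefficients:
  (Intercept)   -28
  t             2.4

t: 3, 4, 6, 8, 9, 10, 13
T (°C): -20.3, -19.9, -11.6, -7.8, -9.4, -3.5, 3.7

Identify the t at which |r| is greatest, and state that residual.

t=3: T̂ = -28 + 2.4·3 = -20.8; r = -20.3 − (-20.8) = 0.5
t=4: T̂ = -28 + 2.4·4 = -18.4; r = -19.9 − (-18.4) = -1.5
t=6: T̂ = -28 + 2.4·6 = -13.6; r = -11.6 − (-13.6) = 2
t=8: T̂ = -28 + 2.4·8 = -8.8; r = -7.8 − (-8.8) = 1
t=9: T̂ = -28 + 2.4·9 = -6.4; r = -9.4 − (-6.4) = -3
t=10: T̂ = -28 + 2.4·10 = -4; r = -3.5 − (-4) = 0.5
t=13: T̂ = -28 + 2.4·13 = 3.2; r = 3.7 − 3.2 = 0.5
Largest |r| is 3 at t = 9, residual -3.

t = 9, r = -3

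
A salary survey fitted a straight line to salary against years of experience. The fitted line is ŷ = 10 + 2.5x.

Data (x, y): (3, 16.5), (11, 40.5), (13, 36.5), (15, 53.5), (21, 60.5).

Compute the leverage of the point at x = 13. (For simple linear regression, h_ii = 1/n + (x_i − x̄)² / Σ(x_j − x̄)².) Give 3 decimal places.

x̄ = (3 + 11 + 13 + 15 + 21)/5 = 12.6
Σ(x − x̄)² = 92.16 + 2.56 + 0.16 + 5.76 + 70.56 = 171.2
h = 1/5 + (0.4)²/171.2 = 0.2 + 0.000934579 = 0.201

h = 0.201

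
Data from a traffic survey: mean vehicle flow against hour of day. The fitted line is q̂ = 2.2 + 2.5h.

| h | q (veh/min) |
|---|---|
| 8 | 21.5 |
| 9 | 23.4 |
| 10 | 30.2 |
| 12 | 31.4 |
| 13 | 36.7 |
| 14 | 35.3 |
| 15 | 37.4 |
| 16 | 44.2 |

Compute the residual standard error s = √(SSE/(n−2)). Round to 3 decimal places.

s = 2.188

h=8: q̂ = 2.2 + 2.5·8 = 22.2; r = 21.5 − 22.2 = -0.7
h=9: q̂ = 2.2 + 2.5·9 = 24.7; r = 23.4 − 24.7 = -1.3
h=10: q̂ = 2.2 + 2.5·10 = 27.2; r = 30.2 − 27.2 = 3
h=12: q̂ = 2.2 + 2.5·12 = 32.2; r = 31.4 − 32.2 = -0.8
h=13: q̂ = 2.2 + 2.5·13 = 34.7; r = 36.7 − 34.7 = 2
h=14: q̂ = 2.2 + 2.5·14 = 37.2; r = 35.3 − 37.2 = -1.9
h=15: q̂ = 2.2 + 2.5·15 = 39.7; r = 37.4 − 39.7 = -2.3
h=16: q̂ = 2.2 + 2.5·16 = 42.2; r = 44.2 − 42.2 = 2
SSE = 0.49 + 1.69 + 9 + 0.64 + 4 + 3.61 + 5.29 + 4 = 28.72
s = √(28.72/6) = √4.78667 ≈ 2.188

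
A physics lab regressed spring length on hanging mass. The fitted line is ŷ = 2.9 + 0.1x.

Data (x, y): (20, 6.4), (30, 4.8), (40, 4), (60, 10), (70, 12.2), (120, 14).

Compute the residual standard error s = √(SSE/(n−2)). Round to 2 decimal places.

x=20: ŷ = 2.9 + 0.1·20 = 4.9; e = 6.4 − 4.9 = 1.5
x=30: ŷ = 2.9 + 0.1·30 = 5.9; e = 4.8 − 5.9 = -1.1
x=40: ŷ = 2.9 + 0.1·40 = 6.9; e = 4 − 6.9 = -2.9
x=60: ŷ = 2.9 + 0.1·60 = 8.9; e = 10 − 8.9 = 1.1
x=70: ŷ = 2.9 + 0.1·70 = 9.9; e = 12.2 − 9.9 = 2.3
x=120: ŷ = 2.9 + 0.1·120 = 14.9; e = 14 − 14.9 = -0.9
SSE = 2.25 + 1.21 + 8.41 + 1.21 + 5.29 + 0.81 = 19.18
s = √(19.18/4) = √4.795 ≈ 2.19

s = 2.19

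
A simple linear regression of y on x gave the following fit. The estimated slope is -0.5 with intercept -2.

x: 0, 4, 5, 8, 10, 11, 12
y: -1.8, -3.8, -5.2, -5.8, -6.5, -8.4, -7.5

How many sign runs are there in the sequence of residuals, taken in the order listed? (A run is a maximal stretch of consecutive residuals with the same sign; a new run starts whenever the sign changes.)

x=0: ŷ = -2 − 0.5·0 = -2; e = -1.8 − (-2) = 0.2
x=4: ŷ = -2 − 0.5·4 = -4; e = -3.8 − (-4) = 0.2
x=5: ŷ = -2 − 0.5·5 = -4.5; e = -5.2 − (-4.5) = -0.7
x=8: ŷ = -2 − 0.5·8 = -6; e = -5.8 − (-6) = 0.2
x=10: ŷ = -2 − 0.5·10 = -7; e = -6.5 − (-7) = 0.5
x=11: ŷ = -2 − 0.5·11 = -7.5; e = -8.4 − (-7.5) = -0.9
x=12: ŷ = -2 − 0.5·12 = -8; e = -7.5 − (-8) = 0.5
Signs: + + − + + − +
Runs: +×2, −×1, +×2, −×1, +×1 → 5

5 runs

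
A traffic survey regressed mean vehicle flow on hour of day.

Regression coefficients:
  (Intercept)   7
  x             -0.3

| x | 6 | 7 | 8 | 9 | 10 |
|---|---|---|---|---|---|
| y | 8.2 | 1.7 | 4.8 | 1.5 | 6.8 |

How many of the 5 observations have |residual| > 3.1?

1

x=6: ŷ = 7 − 0.3·6 = 5.2; e = 8.2 − 5.2 = 3
x=7: ŷ = 7 − 0.3·7 = 4.9; e = 1.7 − 4.9 = -3.2
x=8: ŷ = 7 − 0.3·8 = 4.6; e = 4.8 − 4.6 = 0.2
x=9: ŷ = 7 − 0.3·9 = 4.3; e = 1.5 − 4.3 = -2.8
x=10: ŷ = 7 − 0.3·10 = 4; e = 6.8 − 4 = 2.8
|e| > 3.1: x=7 (|e|=3.2) → 1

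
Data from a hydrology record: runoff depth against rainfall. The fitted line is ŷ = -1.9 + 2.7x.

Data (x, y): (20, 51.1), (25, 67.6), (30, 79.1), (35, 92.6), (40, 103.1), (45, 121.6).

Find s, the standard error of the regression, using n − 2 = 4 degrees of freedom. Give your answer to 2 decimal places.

x=20: ŷ = -1.9 + 2.7·20 = 52.1; e = 51.1 − 52.1 = -1
x=25: ŷ = -1.9 + 2.7·25 = 65.6; e = 67.6 − 65.6 = 2
x=30: ŷ = -1.9 + 2.7·30 = 79.1; e = 79.1 − 79.1 = 0
x=35: ŷ = -1.9 + 2.7·35 = 92.6; e = 92.6 − 92.6 = 0
x=40: ŷ = -1.9 + 2.7·40 = 106.1; e = 103.1 − 106.1 = -3
x=45: ŷ = -1.9 + 2.7·45 = 119.6; e = 121.6 − 119.6 = 2
SSE = 1 + 4 + 0 + 0 + 9 + 4 = 18
s = √(18/4) = √4.5 ≈ 2.12

s = 2.12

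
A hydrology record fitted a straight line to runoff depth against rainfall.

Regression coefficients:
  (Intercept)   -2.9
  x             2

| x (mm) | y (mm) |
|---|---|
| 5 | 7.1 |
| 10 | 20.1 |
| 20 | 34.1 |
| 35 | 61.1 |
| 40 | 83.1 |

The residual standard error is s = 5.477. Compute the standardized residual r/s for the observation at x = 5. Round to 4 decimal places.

0.0000

ŷ = -2.9 + 2·5 = 7.1
r = 7.1 − 7.1 = 0
r/s = 0 / 5.477 = 0.0000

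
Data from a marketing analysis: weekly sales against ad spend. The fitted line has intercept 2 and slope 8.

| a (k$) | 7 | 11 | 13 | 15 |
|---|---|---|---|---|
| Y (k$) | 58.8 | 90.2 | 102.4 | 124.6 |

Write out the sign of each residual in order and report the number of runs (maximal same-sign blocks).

3 runs

a=7: Ŷ = 2 + 8·7 = 58; e = 58.8 − 58 = 0.8
a=11: Ŷ = 2 + 8·11 = 90; e = 90.2 − 90 = 0.2
a=13: Ŷ = 2 + 8·13 = 106; e = 102.4 − 106 = -3.6
a=15: Ŷ = 2 + 8·15 = 122; e = 124.6 − 122 = 2.6
Signs: + + − +
Runs: +×2, −×1, +×1 → 3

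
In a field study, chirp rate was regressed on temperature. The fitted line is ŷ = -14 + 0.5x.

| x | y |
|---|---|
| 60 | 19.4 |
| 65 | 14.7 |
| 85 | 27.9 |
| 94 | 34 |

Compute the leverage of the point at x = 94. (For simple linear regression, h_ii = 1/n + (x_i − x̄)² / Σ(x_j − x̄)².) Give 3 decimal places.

h = 0.664

x̄ = (60 + 65 + 85 + 94)/4 = 76
Σ(x − x̄)² = 256 + 121 + 81 + 324 = 782
h = 1/4 + (18)²/782 = 0.25 + 0.414322 = 0.664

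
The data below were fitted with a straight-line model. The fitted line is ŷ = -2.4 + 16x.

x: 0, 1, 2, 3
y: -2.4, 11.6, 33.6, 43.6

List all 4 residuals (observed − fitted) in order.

0, -2, 4, -2

x=0: ŷ = -2.4 + 16·0 = -2.4; e = -2.4 − (-2.4) = 0
x=1: ŷ = -2.4 + 16·1 = 13.6; e = 11.6 − 13.6 = -2
x=2: ŷ = -2.4 + 16·2 = 29.6; e = 33.6 − 29.6 = 4
x=3: ŷ = -2.4 + 16·3 = 45.6; e = 43.6 − 45.6 = -2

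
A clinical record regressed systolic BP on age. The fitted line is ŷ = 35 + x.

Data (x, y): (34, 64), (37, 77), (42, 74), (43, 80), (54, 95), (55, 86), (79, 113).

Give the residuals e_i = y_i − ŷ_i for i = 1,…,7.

-5, 5, -3, 2, 6, -4, -1

x=34: ŷ = 35 + 34 = 69; e = 64 − 69 = -5
x=37: ŷ = 35 + 37 = 72; e = 77 − 72 = 5
x=42: ŷ = 35 + 42 = 77; e = 74 − 77 = -3
x=43: ŷ = 35 + 43 = 78; e = 80 − 78 = 2
x=54: ŷ = 35 + 54 = 89; e = 95 − 89 = 6
x=55: ŷ = 35 + 55 = 90; e = 86 − 90 = -4
x=79: ŷ = 35 + 79 = 114; e = 113 − 114 = -1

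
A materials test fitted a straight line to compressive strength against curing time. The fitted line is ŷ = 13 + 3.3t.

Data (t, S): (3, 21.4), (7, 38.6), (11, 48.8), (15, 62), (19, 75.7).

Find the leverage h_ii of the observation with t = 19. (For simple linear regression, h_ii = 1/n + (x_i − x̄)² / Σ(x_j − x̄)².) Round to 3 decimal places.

h = 0.600

t̄ = (3 + 7 + 11 + 15 + 19)/5 = 11
Σ(t − t̄)² = 64 + 16 + 0 + 16 + 64 = 160
h = 1/5 + (8)²/160 = 0.2 + 0.4 = 0.600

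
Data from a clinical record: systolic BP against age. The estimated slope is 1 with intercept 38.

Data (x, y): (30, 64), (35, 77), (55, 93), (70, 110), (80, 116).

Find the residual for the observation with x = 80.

ŷ = 38 + 80 = 118
r = 116 − 118 = -2

r = -2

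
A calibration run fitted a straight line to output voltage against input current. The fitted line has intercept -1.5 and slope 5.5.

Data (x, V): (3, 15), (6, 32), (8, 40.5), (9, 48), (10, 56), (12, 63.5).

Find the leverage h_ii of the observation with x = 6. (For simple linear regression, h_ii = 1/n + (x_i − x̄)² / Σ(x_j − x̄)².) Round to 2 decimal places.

h = 0.25

x̄ = (3 + 6 + 8 + 9 + 10 + 12)/6 = 8
Σ(x − x̄)² = 25 + 4 + 0 + 1 + 4 + 16 = 50
h = 1/6 + (-2)²/50 = 0.166667 + 0.08 = 0.25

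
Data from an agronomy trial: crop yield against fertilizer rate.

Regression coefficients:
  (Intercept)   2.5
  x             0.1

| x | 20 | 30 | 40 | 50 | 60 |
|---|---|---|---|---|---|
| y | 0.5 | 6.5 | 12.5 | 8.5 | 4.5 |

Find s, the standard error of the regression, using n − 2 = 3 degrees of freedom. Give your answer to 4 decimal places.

s = 4.8305

x=20: ŷ = 2.5 + 0.1·20 = 4.5; e = 0.5 − 4.5 = -4
x=30: ŷ = 2.5 + 0.1·30 = 5.5; e = 6.5 − 5.5 = 1
x=40: ŷ = 2.5 + 0.1·40 = 6.5; e = 12.5 − 6.5 = 6
x=50: ŷ = 2.5 + 0.1·50 = 7.5; e = 8.5 − 7.5 = 1
x=60: ŷ = 2.5 + 0.1·60 = 8.5; e = 4.5 − 8.5 = -4
SSE = 16 + 1 + 36 + 1 + 16 = 70
s = √(70/3) = √23.3333 ≈ 4.8305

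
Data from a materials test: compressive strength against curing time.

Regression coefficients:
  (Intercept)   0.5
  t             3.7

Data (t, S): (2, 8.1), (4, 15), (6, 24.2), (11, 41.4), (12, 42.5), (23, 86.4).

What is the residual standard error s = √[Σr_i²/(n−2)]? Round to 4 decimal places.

t=2: ŷ = 0.5 + 3.7·2 = 7.9; r = 8.1 − 7.9 = 0.2
t=4: ŷ = 0.5 + 3.7·4 = 15.3; r = 15 − 15.3 = -0.3
t=6: ŷ = 0.5 + 3.7·6 = 22.7; r = 24.2 − 22.7 = 1.5
t=11: ŷ = 0.5 + 3.7·11 = 41.2; r = 41.4 − 41.2 = 0.2
t=12: ŷ = 0.5 + 3.7·12 = 44.9; r = 42.5 − 44.9 = -2.4
t=23: ŷ = 0.5 + 3.7·23 = 85.6; r = 86.4 − 85.6 = 0.8
SSE = 0.04 + 0.09 + 2.25 + 0.04 + 5.76 + 0.64 = 8.82
s = √(8.82/4) = √2.205 ≈ 1.4849

s = 1.4849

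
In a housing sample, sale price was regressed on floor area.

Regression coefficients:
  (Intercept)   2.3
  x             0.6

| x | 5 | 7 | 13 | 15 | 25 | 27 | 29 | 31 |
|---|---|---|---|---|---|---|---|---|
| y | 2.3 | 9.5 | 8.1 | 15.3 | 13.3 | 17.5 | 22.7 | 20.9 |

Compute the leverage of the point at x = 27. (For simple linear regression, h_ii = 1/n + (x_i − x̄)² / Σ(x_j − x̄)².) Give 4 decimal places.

x̄ = (5 + 7 + 13 + 15 + 25 + 27 + 29 + 31)/8 = 19
Σ(x − x̄)² = 196 + 144 + 36 + 16 + 36 + 64 + 100 + 144 = 736
h = 1/8 + (8)²/736 = 0.125 + 0.0869565 = 0.2120

h = 0.2120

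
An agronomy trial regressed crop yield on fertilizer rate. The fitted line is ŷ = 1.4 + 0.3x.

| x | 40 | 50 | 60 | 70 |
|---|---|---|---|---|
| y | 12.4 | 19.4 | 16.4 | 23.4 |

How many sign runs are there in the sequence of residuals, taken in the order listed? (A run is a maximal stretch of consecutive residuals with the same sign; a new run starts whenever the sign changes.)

x=40: ŷ = 1.4 + 0.3·40 = 13.4; r = 12.4 − 13.4 = -1
x=50: ŷ = 1.4 + 0.3·50 = 16.4; r = 19.4 − 16.4 = 3
x=60: ŷ = 1.4 + 0.3·60 = 19.4; r = 16.4 − 19.4 = -3
x=70: ŷ = 1.4 + 0.3·70 = 22.4; r = 23.4 − 22.4 = 1
Signs: − + − +
Runs: −×1, +×1, −×1, +×1 → 4

4 runs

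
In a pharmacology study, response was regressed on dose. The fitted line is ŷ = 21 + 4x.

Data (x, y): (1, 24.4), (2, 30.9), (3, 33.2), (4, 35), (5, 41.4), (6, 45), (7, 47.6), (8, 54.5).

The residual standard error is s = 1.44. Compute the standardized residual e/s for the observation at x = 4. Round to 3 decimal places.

-1.389

ŷ = 21 + 4·4 = 37
e = 35 − 37 = -2
e/s = -2 / 1.44 = -1.389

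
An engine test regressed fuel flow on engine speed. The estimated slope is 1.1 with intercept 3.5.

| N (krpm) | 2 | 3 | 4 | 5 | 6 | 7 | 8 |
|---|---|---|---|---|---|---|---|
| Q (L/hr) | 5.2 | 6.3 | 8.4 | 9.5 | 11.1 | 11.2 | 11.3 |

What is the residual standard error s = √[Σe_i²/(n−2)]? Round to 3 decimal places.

N=2: ŷ = 3.5 + 1.1·2 = 5.7; e = 5.2 − 5.7 = -0.5
N=3: ŷ = 3.5 + 1.1·3 = 6.8; e = 6.3 − 6.8 = -0.5
N=4: ŷ = 3.5 + 1.1·4 = 7.9; e = 8.4 − 7.9 = 0.5
N=5: ŷ = 3.5 + 1.1·5 = 9; e = 9.5 − 9 = 0.5
N=6: ŷ = 3.5 + 1.1·6 = 10.1; e = 11.1 − 10.1 = 1
N=7: ŷ = 3.5 + 1.1·7 = 11.2; e = 11.2 − 11.2 = 0
N=8: ŷ = 3.5 + 1.1·8 = 12.3; e = 11.3 − 12.3 = -1
SSE = 0.25 + 0.25 + 0.25 + 0.25 + 1 + 0 + 1 = 3
s = √(3/5) = √0.6 ≈ 0.775

s = 0.775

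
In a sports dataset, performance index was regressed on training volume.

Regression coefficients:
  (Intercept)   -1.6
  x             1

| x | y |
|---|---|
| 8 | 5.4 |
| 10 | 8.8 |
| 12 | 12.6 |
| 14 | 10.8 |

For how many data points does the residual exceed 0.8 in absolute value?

x=8: ŷ = -1.6 + 8 = 6.4; e = 5.4 − 6.4 = -1
x=10: ŷ = -1.6 + 10 = 8.4; e = 8.8 − 8.4 = 0.4
x=12: ŷ = -1.6 + 12 = 10.4; e = 12.6 − 10.4 = 2.2
x=14: ŷ = -1.6 + 14 = 12.4; e = 10.8 − 12.4 = -1.6
|e| > 0.8: x=8 (|e|=1), x=12 (|e|=2.2), x=14 (|e|=1.6) → 3

3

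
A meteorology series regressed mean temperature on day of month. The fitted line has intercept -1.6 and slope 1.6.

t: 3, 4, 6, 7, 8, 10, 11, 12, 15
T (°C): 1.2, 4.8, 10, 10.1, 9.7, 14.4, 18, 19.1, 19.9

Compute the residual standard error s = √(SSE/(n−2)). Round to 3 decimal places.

s = 1.813

t=3: ŷ = -1.6 + 1.6·3 = 3.2; e = 1.2 − 3.2 = -2
t=4: ŷ = -1.6 + 1.6·4 = 4.8; e = 4.8 − 4.8 = 0
t=6: ŷ = -1.6 + 1.6·6 = 8; e = 10 − 8 = 2
t=7: ŷ = -1.6 + 1.6·7 = 9.6; e = 10.1 − 9.6 = 0.5
t=8: ŷ = -1.6 + 1.6·8 = 11.2; e = 9.7 − 11.2 = -1.5
t=10: ŷ = -1.6 + 1.6·10 = 14.4; e = 14.4 − 14.4 = 0
t=11: ŷ = -1.6 + 1.6·11 = 16; e = 18 − 16 = 2
t=12: ŷ = -1.6 + 1.6·12 = 17.6; e = 19.1 − 17.6 = 1.5
t=15: ŷ = -1.6 + 1.6·15 = 22.4; e = 19.9 − 22.4 = -2.5
SSE = 4 + 0 + 4 + 0.25 + 2.25 + 0 + 4 + 2.25 + 6.25 = 23
s = √(23/7) = √3.28571 ≈ 1.813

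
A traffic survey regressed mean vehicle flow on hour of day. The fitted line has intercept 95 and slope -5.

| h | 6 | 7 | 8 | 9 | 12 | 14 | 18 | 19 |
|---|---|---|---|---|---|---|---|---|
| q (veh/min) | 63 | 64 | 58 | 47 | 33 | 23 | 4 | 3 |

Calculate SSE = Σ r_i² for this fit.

SSE = 56

h=6: ŷ = 95 − 5·6 = 65; r = 63 − 65 = -2
h=7: ŷ = 95 − 5·7 = 60; r = 64 − 60 = 4
h=8: ŷ = 95 − 5·8 = 55; r = 58 − 55 = 3
h=9: ŷ = 95 − 5·9 = 50; r = 47 − 50 = -3
h=12: ŷ = 95 − 5·12 = 35; r = 33 − 35 = -2
h=14: ŷ = 95 − 5·14 = 25; r = 23 − 25 = -2
h=18: ŷ = 95 − 5·18 = 5; r = 4 − 5 = -1
h=19: ŷ = 95 − 5·19 = 0; r = 3 − 0 = 3
SSE = 4 + 16 + 9 + 9 + 4 + 4 + 1 + 9 = 56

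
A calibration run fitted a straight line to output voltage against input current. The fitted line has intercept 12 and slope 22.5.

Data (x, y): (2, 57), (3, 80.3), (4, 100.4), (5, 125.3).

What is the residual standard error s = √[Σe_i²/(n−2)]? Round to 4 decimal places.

x=2: ŷ = 12 + 22.5·2 = 57; e = 57 − 57 = 0
x=3: ŷ = 12 + 22.5·3 = 79.5; e = 80.3 − 79.5 = 0.8
x=4: ŷ = 12 + 22.5·4 = 102; e = 100.4 − 102 = -1.6
x=5: ŷ = 12 + 22.5·5 = 124.5; e = 125.3 − 124.5 = 0.8
SSE = 0 + 0.64 + 2.56 + 0.64 = 3.84
s = √(3.84/2) = √1.92 ≈ 1.3856

s = 1.3856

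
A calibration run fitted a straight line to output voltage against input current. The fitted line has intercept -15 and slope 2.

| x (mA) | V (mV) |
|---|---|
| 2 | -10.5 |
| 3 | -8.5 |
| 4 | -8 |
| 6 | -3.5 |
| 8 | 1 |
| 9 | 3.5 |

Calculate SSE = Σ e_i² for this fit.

x=2: V̂ = -15 + 2·2 = -11; e = -10.5 − (-11) = 0.5
x=3: V̂ = -15 + 2·3 = -9; e = -8.5 − (-9) = 0.5
x=4: V̂ = -15 + 2·4 = -7; e = -8 − (-7) = -1
x=6: V̂ = -15 + 2·6 = -3; e = -3.5 − (-3) = -0.5
x=8: V̂ = -15 + 2·8 = 1; e = 1 − 1 = 0
x=9: V̂ = -15 + 2·9 = 3; e = 3.5 − 3 = 0.5
SSE = 0.25 + 0.25 + 1 + 0.25 + 0 + 0.25 = 2

SSE = 2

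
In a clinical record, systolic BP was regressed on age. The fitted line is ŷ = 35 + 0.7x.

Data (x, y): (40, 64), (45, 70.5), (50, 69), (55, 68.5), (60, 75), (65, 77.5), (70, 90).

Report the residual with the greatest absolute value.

e = 6

x=40: ŷ = 35 + 0.7·40 = 63; e = 64 − 63 = 1
x=45: ŷ = 35 + 0.7·45 = 66.5; e = 70.5 − 66.5 = 4
x=50: ŷ = 35 + 0.7·50 = 70; e = 69 − 70 = -1
x=55: ŷ = 35 + 0.7·55 = 73.5; e = 68.5 − 73.5 = -5
x=60: ŷ = 35 + 0.7·60 = 77; e = 75 − 77 = -2
x=65: ŷ = 35 + 0.7·65 = 80.5; e = 77.5 − 80.5 = -3
x=70: ŷ = 35 + 0.7·70 = 84; e = 90 − 84 = 6
Largest |e| is 6 at x = 70, residual 6.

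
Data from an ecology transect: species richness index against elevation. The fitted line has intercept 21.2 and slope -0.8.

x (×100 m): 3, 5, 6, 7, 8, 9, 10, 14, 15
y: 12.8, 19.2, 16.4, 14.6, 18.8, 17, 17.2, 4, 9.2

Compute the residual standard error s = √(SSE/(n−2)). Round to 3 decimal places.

x=3: ŷ = 21.2 − 0.8·3 = 18.8; e = 12.8 − 18.8 = -6
x=5: ŷ = 21.2 − 0.8·5 = 17.2; e = 19.2 − 17.2 = 2
x=6: ŷ = 21.2 − 0.8·6 = 16.4; e = 16.4 − 16.4 = 0
x=7: ŷ = 21.2 − 0.8·7 = 15.6; e = 14.6 − 15.6 = -1
x=8: ŷ = 21.2 − 0.8·8 = 14.8; e = 18.8 − 14.8 = 4
x=9: ŷ = 21.2 − 0.8·9 = 14; e = 17 − 14 = 3
x=10: ŷ = 21.2 − 0.8·10 = 13.2; e = 17.2 − 13.2 = 4
x=14: ŷ = 21.2 − 0.8·14 = 10; e = 4 − 10 = -6
x=15: ŷ = 21.2 − 0.8·15 = 9.2; e = 9.2 − 9.2 = 0
SSE = 36 + 4 + 0 + 1 + 16 + 9 + 16 + 36 + 0 = 118
s = √(118/7) = √16.8571 ≈ 4.106

s = 4.106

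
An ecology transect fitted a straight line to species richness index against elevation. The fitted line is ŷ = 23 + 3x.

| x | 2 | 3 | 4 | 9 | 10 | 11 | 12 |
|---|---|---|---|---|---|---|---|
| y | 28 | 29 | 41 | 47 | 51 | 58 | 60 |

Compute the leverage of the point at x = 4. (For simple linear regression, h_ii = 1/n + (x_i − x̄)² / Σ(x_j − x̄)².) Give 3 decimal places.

h = 0.247

x̄ = (2 + 3 + 4 + 9 + 10 + 11 + 12)/7 = 7.28571
Σ(x − x̄)² = 27.9388 + 18.3673 + 10.7959 + 2.93878 + 7.36735 + 13.7959 + 22.2245 = 103.429
h = 1/7 + (-3.28571)²/103.429 = 0.142857 + 0.10438 = 0.247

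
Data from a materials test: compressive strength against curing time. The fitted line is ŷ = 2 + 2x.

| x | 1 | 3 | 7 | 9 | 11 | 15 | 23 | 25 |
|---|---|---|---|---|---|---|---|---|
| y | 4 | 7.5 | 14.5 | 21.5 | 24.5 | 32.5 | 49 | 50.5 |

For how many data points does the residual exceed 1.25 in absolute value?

x=1: ŷ = 2 + 2·1 = 4; r = 4 − 4 = 0
x=3: ŷ = 2 + 2·3 = 8; r = 7.5 − 8 = -0.5
x=7: ŷ = 2 + 2·7 = 16; r = 14.5 − 16 = -1.5
x=9: ŷ = 2 + 2·9 = 20; r = 21.5 − 20 = 1.5
x=11: ŷ = 2 + 2·11 = 24; r = 24.5 − 24 = 0.5
x=15: ŷ = 2 + 2·15 = 32; r = 32.5 − 32 = 0.5
x=23: ŷ = 2 + 2·23 = 48; r = 49 − 48 = 1
x=25: ŷ = 2 + 2·25 = 52; r = 50.5 − 52 = -1.5
|r| > 1.25: x=7 (|r|=1.5), x=9 (|r|=1.5), x=25 (|r|=1.5) → 3

3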